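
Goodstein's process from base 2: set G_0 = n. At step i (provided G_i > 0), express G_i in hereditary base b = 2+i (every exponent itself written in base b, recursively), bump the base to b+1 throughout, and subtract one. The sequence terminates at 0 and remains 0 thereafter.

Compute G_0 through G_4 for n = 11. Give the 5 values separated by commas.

11, 84, 1027, 15627, 279937

i=0: 11 = 2^(2 + 1) + 2 + 1 (b=2); 2→3: 3^(3 + 1) + 3 + 1 = 85; 85−1 = 84
i=1: 84 = 3^(3 + 1) + 3 (b=3); 3→4: 4^(4 + 1) + 4 = 1028; 1028−1 = 1027
i=2: 1027 = 4^(4 + 1) + 3 (b=4); 4→5: 5^(5 + 1) + 3 = 15628; 15628−1 = 15627
i=3: 15627 = 5^(5 + 1) + 2 (b=5); 5→6: 6^(6 + 1) + 2 = 279938; 279938−1 = 279937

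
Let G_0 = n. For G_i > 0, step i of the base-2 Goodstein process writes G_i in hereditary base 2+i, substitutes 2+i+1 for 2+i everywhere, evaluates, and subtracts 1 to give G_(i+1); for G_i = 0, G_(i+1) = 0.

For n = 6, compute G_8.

555551

(0) 6|_2 = 2^2 + 2 ↦ 3^3 + 3|_3 = 30 ⇒ 29
(1) 29|_3 = 3^3 + 2 ↦ 4^4 + 2|_4 = 258 ⇒ 257
(2) 257|_4 = 4^4 + 1 ↦ 5^5 + 1|_5 = 3126 ⇒ 3125
(3) 3125|_5 = 5^5 ↦ 6^6|_6 = 46656 ⇒ 46655
(4) 46655|_6 = 5·6^5 + 5·6^4 + 5·6^3 + 5·6^2 + 5·6 + 5 ↦ 5·7^5 + 5·7^4 + 5·7^3 + 5·7^2 + 5·7 + 5|_7 = 98040 ⇒ 98039
(5) 98039|_7 = 5·7^5 + 5·7^4 + 5·7^3 + 5·7^2 + 5·7 + 4 ↦ 5·8^5 + 5·8^4 + 5·8^3 + 5·8^2 + 5·8 + 4|_8 = 187244 ⇒ 187243
(6) 187243|_8 = 5·8^5 + 5·8^4 + 5·8^3 + 5·8^2 + 5·8 + 3 ↦ 5·9^5 + 5·9^4 + 5·9^3 + 5·9^2 + 5·9 + 3|_9 = 332148 ⇒ 332147
(7) 332147|_9 = 5·9^5 + 5·9^4 + 5·9^3 + 5·9^2 + 5·9 + 2 ↦ 5·10^5 + 5·10^4 + 5·10^3 + 5·10^2 + 5·10 + 2|_10 = 555552 ⇒ 555551
(8) 555551|_10 = 5·10^5 + 5·10^4 + 5·10^3 + 5·10^2 + 5·10 + 1 ↦ 5·11^5 + 5·11^4 + 5·11^3 + 5·11^2 + 5·11 + 1|_11 = 885776 ⇒ 885775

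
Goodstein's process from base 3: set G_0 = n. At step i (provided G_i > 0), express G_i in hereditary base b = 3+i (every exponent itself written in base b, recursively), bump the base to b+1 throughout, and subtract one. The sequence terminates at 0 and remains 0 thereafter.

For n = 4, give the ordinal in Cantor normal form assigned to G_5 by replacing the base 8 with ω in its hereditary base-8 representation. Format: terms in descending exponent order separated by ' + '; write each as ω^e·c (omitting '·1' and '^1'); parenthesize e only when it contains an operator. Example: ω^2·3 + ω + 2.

1

G_0=4  [base 3] 3 + 1  →[3↦4]→  4 + 1 = 5  −1 ⇒ G_1=4
G_1=4  [base 4] 4  →[4↦5]→  5 = 5  −1 ⇒ G_2=4
G_2=4  [base 5] 4  →[5↦6]→  4 = 4  −1 ⇒ G_3=3
G_3=3  [base 6] 3  →[6↦7]→  3 = 3  −1 ⇒ G_4=2
G_4=2  [base 7] 2  →[7↦8]→  2 = 2  −1 ⇒ G_5=1
G_5=1  [base 8] 1  →[8↦9]→  1 = 1  −1 ⇒ G_6=0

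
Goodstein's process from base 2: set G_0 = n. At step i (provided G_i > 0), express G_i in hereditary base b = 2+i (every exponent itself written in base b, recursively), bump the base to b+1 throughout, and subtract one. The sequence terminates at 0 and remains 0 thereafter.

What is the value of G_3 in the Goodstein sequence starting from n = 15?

18752

(0) 15|_2 = 2^(2 + 1) + 2^2 + 2 + 1 ↦ 3^(3 + 1) + 3^3 + 3 + 1|_3 = 112 ⇒ 111
(1) 111|_3 = 3^(3 + 1) + 3^3 + 3 ↦ 4^(4 + 1) + 4^4 + 4|_4 = 1284 ⇒ 1283
(2) 1283|_4 = 4^(4 + 1) + 4^4 + 3 ↦ 5^(5 + 1) + 5^5 + 3|_5 = 18753 ⇒ 18752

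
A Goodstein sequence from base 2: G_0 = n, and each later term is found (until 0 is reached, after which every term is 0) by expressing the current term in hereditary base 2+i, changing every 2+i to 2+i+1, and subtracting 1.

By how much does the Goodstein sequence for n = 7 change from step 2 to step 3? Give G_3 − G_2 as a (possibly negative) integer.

base 2: 7 = 2^2 + 2 + 1; at 3: 3^3 + 3 + 1 = 31; next = 30
base 3: 30 = 3^3 + 3; at 4: 4^4 + 4 = 260; next = 259
base 4: 259 = 4^4 + 3; at 5: 5^5 + 3 = 3128; next = 3127

2868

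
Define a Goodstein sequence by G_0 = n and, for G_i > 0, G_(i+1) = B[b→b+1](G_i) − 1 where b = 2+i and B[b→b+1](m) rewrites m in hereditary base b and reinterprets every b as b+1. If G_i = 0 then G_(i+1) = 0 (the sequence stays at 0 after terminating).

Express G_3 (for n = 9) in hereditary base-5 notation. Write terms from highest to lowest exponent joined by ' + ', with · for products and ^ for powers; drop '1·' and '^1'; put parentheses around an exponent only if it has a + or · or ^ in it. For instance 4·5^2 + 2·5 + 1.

3·5^5 + 3·5^3 + 3·5^2 + 3·5 + 2

G_0=9  [base 2] 2^(2 + 1) + 1  →[2↦3]→  3^(3 + 1) + 1 = 82  −1 ⇒ G_1=81
G_1=81  [base 3] 3^(3 + 1)  →[3↦4]→  4^(4 + 1) = 1024  −1 ⇒ G_2=1023
G_2=1023  [base 4] 3·4^4 + 3·4^3 + 3·4^2 + 3·4 + 3  →[4↦5]→  3·5^5 + 3·5^3 + 3·5^2 + 3·5 + 3 = 9843  −1 ⇒ G_3=9842
G_3=9842  [base 5] 3·5^5 + 3·5^3 + 3·5^2 + 3·5 + 2  →[5↦6]→  3·6^6 + 3·6^3 + 3·6^2 + 3·6 + 2 = 140744  −1 ⇒ G_4=140743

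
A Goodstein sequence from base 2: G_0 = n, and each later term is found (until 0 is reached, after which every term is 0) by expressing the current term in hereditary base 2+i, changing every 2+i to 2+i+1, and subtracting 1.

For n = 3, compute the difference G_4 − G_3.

-1

(0) 3|_2 = 2 + 1 ↦ 3 + 1|_3 = 4 ⇒ 3
(1) 3|_3 = 3 ↦ 4|_4 = 4 ⇒ 3
(2) 3|_4 = 3 ↦ 3|_5 = 3 ⇒ 2
(3) 2|_5 = 2 ↦ 2|_6 = 2 ⇒ 1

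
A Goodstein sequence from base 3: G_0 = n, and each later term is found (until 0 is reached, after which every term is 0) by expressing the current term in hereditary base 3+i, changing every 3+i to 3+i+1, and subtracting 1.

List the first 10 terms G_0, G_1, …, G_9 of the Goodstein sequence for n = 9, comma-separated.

[0] 9 ≡ 3^2 (base 3). Lift 4: 16. −1: 15.
[1] 15 ≡ 3·4 + 3 (base 4). Lift 5: 18. −1: 17.
[2] 17 ≡ 3·5 + 2 (base 5). Lift 6: 20. −1: 19.
[3] 19 ≡ 3·6 + 1 (base 6). Lift 7: 22. −1: 21.
[4] 21 ≡ 3·7 (base 7). Lift 8: 24. −1: 23.
[5] 23 ≡ 2·8 + 7 (base 8). Lift 9: 25. −1: 24.
[6] 24 ≡ 2·9 + 6 (base 9). Lift 10: 26. −1: 25.
[7] 25 ≡ 2·10 + 5 (base 10). Lift 11: 27. −1: 26.
[8] 26 ≡ 2·11 + 4 (base 11). Lift 12: 28. −1: 27.

9, 15, 17, 19, 21, 23, 24, 25, 26, 27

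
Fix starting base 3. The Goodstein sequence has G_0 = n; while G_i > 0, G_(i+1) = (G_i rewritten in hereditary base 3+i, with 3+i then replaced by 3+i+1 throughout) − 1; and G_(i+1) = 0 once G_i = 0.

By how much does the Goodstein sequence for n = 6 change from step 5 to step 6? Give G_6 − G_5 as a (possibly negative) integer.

-1

i=0: 6 = 2·3 (b=3); 3→4: 2·4 = 8; 8−1 = 7
i=1: 7 = 4 + 3 (b=4); 4→5: 5 + 3 = 8; 8−1 = 7
i=2: 7 = 5 + 2 (b=5); 5→6: 6 + 2 = 8; 8−1 = 7
i=3: 7 = 6 + 1 (b=6); 6→7: 7 + 1 = 8; 8−1 = 7
i=4: 7 = 7 (b=7); 7→8: 8 = 8; 8−1 = 7
i=5: 7 = 7 (b=8); 8→9: 7 = 7; 7−1 = 6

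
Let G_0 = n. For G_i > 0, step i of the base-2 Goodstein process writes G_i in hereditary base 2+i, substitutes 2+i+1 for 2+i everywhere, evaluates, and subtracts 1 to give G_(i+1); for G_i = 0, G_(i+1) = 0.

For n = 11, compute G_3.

15627

[0] 11 ≡ 2^(2 + 1) + 2 + 1 (base 2). Lift 3: 85. −1: 84.
[1] 84 ≡ 3^(3 + 1) + 3 (base 3). Lift 4: 1028. −1: 1027.
[2] 1027 ≡ 4^(4 + 1) + 3 (base 4). Lift 5: 15628. −1: 15627.
[3] 15627 ≡ 5^(5 + 1) + 2 (base 5). Lift 6: 279938. −1: 279937.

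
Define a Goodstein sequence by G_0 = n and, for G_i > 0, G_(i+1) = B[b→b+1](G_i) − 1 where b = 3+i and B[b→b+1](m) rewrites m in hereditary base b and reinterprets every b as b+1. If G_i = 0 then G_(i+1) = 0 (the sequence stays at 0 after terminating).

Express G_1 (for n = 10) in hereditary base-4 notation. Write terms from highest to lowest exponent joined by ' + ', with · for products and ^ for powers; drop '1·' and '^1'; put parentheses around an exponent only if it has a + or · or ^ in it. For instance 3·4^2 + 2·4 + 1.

4^2

base 3: 10 = 3^2 + 1; at 4: 4^2 + 1 = 17; next = 16
base 4: 16 = 4^2; at 5: 5^2 = 25; next = 24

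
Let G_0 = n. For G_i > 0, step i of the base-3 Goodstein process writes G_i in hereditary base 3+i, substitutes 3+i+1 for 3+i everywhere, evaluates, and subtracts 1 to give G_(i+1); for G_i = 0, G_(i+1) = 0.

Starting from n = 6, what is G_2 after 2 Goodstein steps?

G_0=6  [base 3] 2·3  →[3↦4]→  2·4 = 8  −1 ⇒ G_1=7
G_1=7  [base 4] 4 + 3  →[4↦5]→  5 + 3 = 8  −1 ⇒ G_2=7
G_2=7  [base 5] 5 + 2  →[5↦6]→  6 + 2 = 8  −1 ⇒ G_3=7

7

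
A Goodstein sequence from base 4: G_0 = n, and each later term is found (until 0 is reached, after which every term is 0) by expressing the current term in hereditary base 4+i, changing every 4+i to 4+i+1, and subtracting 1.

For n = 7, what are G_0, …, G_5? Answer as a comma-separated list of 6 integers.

G_0 = 7. HB_4(7) = 4 + 3. Bump = 8. G_1 = 7.
G_1 = 7. HB_5(7) = 5 + 2. Bump = 8. G_2 = 7.
G_2 = 7. HB_6(7) = 6 + 1. Bump = 8. G_3 = 7.
G_3 = 7. HB_7(7) = 7. Bump = 8. G_4 = 7.
G_4 = 7. HB_8(7) = 7. Bump = 7. G_5 = 6.

7, 7, 7, 7, 7, 6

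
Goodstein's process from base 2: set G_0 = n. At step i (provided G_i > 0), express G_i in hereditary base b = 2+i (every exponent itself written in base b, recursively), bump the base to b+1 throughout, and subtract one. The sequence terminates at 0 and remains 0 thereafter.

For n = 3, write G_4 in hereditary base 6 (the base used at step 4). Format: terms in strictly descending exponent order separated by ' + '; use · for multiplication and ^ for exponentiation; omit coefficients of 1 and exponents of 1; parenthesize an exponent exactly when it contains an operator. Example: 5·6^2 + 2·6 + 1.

step 0: 3 = 2 + 1; sub 3 for 2: 3 + 1; = 4; G_1 = 4−1 = 3
step 1: 3 = 3; sub 4 for 3: 4; = 4; G_2 = 4−1 = 3
step 2: 3 = 3; sub 5 for 4: 3; = 3; G_3 = 3−1 = 2
step 3: 2 = 2; sub 6 for 5: 2; = 2; G_4 = 2−1 = 1
step 4: 1 = 1; sub 7 for 6: 1; = 1; G_5 = 1−1 = 0

1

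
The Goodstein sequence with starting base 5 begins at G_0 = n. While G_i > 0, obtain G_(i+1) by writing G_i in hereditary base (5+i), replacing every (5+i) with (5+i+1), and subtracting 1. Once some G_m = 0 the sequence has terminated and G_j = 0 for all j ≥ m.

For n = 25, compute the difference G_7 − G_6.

4

G_0 = 25. HB_5(25) = 5^2. Bump = 36. G_1 = 35.
G_1 = 35. HB_6(35) = 5·6 + 5. Bump = 40. G_2 = 39.
G_2 = 39. HB_7(39) = 5·7 + 4. Bump = 44. G_3 = 43.
G_3 = 43. HB_8(43) = 5·8 + 3. Bump = 48. G_4 = 47.
G_4 = 47. HB_9(47) = 5·9 + 2. Bump = 52. G_5 = 51.
G_5 = 51. HB_10(51) = 5·10 + 1. Bump = 56. G_6 = 55.
G_6 = 55. HB_11(55) = 5·11. Bump = 60. G_7 = 59.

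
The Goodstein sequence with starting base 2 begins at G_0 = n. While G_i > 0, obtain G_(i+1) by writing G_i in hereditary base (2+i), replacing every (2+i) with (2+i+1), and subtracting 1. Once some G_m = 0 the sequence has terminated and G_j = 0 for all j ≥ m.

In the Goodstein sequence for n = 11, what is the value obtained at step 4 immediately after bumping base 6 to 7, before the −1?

5764802

11 —HB2→ 2^(2 + 1) + 2 + 1 —bump→ 3^(3 + 1) + 3 + 1 = 85 —(−1)→ 84
84 —HB3→ 3^(3 + 1) + 3 —bump→ 4^(4 + 1) + 4 = 1028 —(−1)→ 1027
1027 —HB4→ 4^(4 + 1) + 3 —bump→ 5^(5 + 1) + 3 = 15628 —(−1)→ 15627
15627 —HB5→ 5^(5 + 1) + 2 —bump→ 6^(6 + 1) + 2 = 279938 —(−1)→ 279937
279937 —HB6→ 6^(6 + 1) + 1 —bump→ 7^(7 + 1) + 1 = 5764802 —(−1)→ 5764801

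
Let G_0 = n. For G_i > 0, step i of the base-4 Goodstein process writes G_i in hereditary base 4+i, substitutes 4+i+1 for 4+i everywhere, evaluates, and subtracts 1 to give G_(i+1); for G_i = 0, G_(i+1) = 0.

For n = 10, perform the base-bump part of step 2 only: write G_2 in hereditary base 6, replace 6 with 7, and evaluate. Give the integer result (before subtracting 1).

14

step 0: 10 = 2·4 + 2; sub 5 for 4: 2·5 + 2; = 12; G_1 = 12−1 = 11
step 1: 11 = 2·5 + 1; sub 6 for 5: 2·6 + 1; = 13; G_2 = 13−1 = 12
step 2: 12 = 2·6; sub 7 for 6: 2·7; = 14; G_3 = 14−1 = 13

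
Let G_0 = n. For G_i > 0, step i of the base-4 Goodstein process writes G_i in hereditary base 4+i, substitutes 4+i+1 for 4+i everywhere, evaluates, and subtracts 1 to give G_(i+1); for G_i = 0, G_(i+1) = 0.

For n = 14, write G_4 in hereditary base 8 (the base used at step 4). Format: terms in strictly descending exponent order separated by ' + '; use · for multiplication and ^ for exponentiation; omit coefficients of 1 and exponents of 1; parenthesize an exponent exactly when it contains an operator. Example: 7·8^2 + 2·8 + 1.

step 0: 14 = 3·4 + 2; sub 5 for 4: 3·5 + 2; = 17; G_1 = 17−1 = 16
step 1: 16 = 3·5 + 1; sub 6 for 5: 3·6 + 1; = 19; G_2 = 19−1 = 18
step 2: 18 = 3·6; sub 7 for 6: 3·7; = 21; G_3 = 21−1 = 20
step 3: 20 = 2·7 + 6; sub 8 for 7: 2·8 + 6; = 22; G_4 = 22−1 = 21
step 4: 21 = 2·8 + 5; sub 9 for 8: 2·9 + 5; = 23; G_5 = 23−1 = 22

2·8 + 5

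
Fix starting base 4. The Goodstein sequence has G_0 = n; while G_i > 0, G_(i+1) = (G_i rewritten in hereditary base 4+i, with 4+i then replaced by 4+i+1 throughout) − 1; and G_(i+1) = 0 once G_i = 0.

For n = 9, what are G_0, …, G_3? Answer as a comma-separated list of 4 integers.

9 —HB4→ 2·4 + 1 —bump→ 2·5 + 1 = 11 —(−1)→ 10
10 —HB5→ 2·5 —bump→ 2·6 = 12 —(−1)→ 11
11 —HB6→ 6 + 5 —bump→ 7 + 5 = 12 —(−1)→ 11

9, 10, 11, 11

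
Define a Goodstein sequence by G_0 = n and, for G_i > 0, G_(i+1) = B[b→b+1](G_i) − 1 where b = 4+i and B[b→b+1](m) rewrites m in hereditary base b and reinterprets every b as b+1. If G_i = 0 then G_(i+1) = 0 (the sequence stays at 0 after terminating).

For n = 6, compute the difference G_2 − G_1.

G_0=6  [base 4] 4 + 2  →[4↦5]→  5 + 2 = 7  −1 ⇒ G_1=6
G_1=6  [base 5] 5 + 1  →[5↦6]→  6 + 1 = 7  −1 ⇒ G_2=6

0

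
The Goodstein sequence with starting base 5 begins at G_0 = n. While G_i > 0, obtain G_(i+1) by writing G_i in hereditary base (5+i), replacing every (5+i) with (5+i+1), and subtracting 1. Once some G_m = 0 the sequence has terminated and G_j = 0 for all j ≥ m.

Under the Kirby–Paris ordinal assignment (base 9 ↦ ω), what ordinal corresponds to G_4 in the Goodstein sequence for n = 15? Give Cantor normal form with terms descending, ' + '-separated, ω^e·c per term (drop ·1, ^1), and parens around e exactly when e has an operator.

ω·2 + 2

i=0: 15 = 3·5 (b=5); 5→6: 3·6 = 18; 18−1 = 17
i=1: 17 = 2·6 + 5 (b=6); 6→7: 2·7 + 5 = 19; 19−1 = 18
i=2: 18 = 2·7 + 4 (b=7); 7→8: 2·8 + 4 = 20; 20−1 = 19
i=3: 19 = 2·8 + 3 (b=8); 8→9: 2·9 + 3 = 21; 21−1 = 20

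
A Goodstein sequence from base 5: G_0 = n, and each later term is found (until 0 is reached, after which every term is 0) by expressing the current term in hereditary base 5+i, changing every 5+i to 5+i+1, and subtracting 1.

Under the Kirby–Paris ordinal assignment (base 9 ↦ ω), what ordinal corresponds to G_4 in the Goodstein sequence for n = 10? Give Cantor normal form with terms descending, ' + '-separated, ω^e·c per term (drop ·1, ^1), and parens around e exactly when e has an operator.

step 0: 10 = 2·5; sub 6 for 5: 2·6; = 12; G_1 = 12−1 = 11
step 1: 11 = 6 + 5; sub 7 for 6: 7 + 5; = 12; G_2 = 12−1 = 11
step 2: 11 = 7 + 4; sub 8 for 7: 8 + 4; = 12; G_3 = 12−1 = 11
step 3: 11 = 8 + 3; sub 9 for 8: 9 + 3; = 12; G_4 = 12−1 = 11
step 4: 11 = 9 + 2; sub 10 for 9: 10 + 2; = 12; G_5 = 12−1 = 11

ω + 2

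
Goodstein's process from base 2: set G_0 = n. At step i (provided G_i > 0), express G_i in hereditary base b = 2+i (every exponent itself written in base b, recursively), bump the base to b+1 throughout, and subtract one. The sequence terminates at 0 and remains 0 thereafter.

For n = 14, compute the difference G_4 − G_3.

307841

[0] 14 ≡ 2^(2 + 1) + 2^2 + 2 (base 2). Lift 3: 111. −1: 110.
[1] 110 ≡ 3^(3 + 1) + 3^3 + 2 (base 3). Lift 4: 1282. −1: 1281.
[2] 1281 ≡ 4^(4 + 1) + 4^4 + 1 (base 4). Lift 5: 18751. −1: 18750.
[3] 18750 ≡ 5^(5 + 1) + 5^5 (base 5). Lift 6: 326592. −1: 326591.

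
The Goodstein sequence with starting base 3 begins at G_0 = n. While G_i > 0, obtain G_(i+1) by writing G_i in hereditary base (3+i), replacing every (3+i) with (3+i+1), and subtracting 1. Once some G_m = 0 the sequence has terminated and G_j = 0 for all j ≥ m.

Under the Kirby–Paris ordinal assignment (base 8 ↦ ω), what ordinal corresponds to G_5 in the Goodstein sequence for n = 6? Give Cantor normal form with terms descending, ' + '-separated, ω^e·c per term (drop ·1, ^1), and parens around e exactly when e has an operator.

G_0=6  [base 3] 2·3  →[3↦4]→  2·4 = 8  −1 ⇒ G_1=7
G_1=7  [base 4] 4 + 3  →[4↦5]→  5 + 3 = 8  −1 ⇒ G_2=7
G_2=7  [base 5] 5 + 2  →[5↦6]→  6 + 2 = 8  −1 ⇒ G_3=7
G_3=7  [base 6] 6 + 1  →[6↦7]→  7 + 1 = 8  −1 ⇒ G_4=7
G_4=7  [base 7] 7  →[7↦8]→  8 = 8  −1 ⇒ G_5=7

7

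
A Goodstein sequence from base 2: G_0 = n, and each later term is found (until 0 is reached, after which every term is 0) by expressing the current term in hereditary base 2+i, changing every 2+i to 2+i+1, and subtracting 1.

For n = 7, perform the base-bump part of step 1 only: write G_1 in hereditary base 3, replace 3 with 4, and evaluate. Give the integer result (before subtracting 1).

260

(0) 7|_2 = 2^2 + 2 + 1 ↦ 3^3 + 3 + 1|_3 = 31 ⇒ 30
(1) 30|_3 = 3^3 + 3 ↦ 4^4 + 4|_4 = 260 ⇒ 259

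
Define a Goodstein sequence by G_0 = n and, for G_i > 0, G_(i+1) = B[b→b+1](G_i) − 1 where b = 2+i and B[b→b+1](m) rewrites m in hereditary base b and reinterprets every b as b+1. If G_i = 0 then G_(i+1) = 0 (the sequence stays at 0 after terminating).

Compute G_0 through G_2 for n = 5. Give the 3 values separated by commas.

G_0 = 5. HB_2(5) = 2^2 + 1. Bump = 28. G_1 = 27.
G_1 = 27. HB_3(27) = 3^3. Bump = 256. G_2 = 255.

5, 27, 255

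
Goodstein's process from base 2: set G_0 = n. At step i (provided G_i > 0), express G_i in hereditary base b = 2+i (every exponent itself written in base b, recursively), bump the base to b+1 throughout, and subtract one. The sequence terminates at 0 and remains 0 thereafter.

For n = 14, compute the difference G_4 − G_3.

307841

14 —HB2→ 2^(2 + 1) + 2^2 + 2 —bump→ 3^(3 + 1) + 3^3 + 3 = 111 —(−1)→ 110
110 —HB3→ 3^(3 + 1) + 3^3 + 2 —bump→ 4^(4 + 1) + 4^4 + 2 = 1282 —(−1)→ 1281
1281 —HB4→ 4^(4 + 1) + 4^4 + 1 —bump→ 5^(5 + 1) + 5^5 + 1 = 18751 —(−1)→ 18750
18750 —HB5→ 5^(5 + 1) + 5^5 —bump→ 6^(6 + 1) + 6^6 = 326592 —(−1)→ 326591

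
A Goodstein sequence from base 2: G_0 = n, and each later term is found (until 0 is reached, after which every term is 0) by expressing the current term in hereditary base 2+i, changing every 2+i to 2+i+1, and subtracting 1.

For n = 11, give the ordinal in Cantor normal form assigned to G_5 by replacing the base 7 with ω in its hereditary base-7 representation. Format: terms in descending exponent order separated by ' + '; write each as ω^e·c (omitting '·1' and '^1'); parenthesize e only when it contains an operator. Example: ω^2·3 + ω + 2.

ω^(ω + 1)

G_0=11  [base 2] 2^(2 + 1) + 2 + 1  →[2↦3]→  3^(3 + 1) + 3 + 1 = 85  −1 ⇒ G_1=84
G_1=84  [base 3] 3^(3 + 1) + 3  →[3↦4]→  4^(4 + 1) + 4 = 1028  −1 ⇒ G_2=1027
G_2=1027  [base 4] 4^(4 + 1) + 3  →[4↦5]→  5^(5 + 1) + 3 = 15628  −1 ⇒ G_3=15627
G_3=15627  [base 5] 5^(5 + 1) + 2  →[5↦6]→  6^(6 + 1) + 2 = 279938  −1 ⇒ G_4=279937
G_4=279937  [base 6] 6^(6 + 1) + 1  →[6↦7]→  7^(7 + 1) + 1 = 5764802  −1 ⇒ G_5=5764801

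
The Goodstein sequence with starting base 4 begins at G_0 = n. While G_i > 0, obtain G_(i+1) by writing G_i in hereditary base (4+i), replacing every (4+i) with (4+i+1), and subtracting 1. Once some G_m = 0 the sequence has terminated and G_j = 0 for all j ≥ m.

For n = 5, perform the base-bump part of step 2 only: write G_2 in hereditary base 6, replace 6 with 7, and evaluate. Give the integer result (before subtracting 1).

G_0=5  [base 4] 4 + 1  →[4↦5]→  5 + 1 = 6  −1 ⇒ G_1=5
G_1=5  [base 5] 5  →[5↦6]→  6 = 6  −1 ⇒ G_2=5

5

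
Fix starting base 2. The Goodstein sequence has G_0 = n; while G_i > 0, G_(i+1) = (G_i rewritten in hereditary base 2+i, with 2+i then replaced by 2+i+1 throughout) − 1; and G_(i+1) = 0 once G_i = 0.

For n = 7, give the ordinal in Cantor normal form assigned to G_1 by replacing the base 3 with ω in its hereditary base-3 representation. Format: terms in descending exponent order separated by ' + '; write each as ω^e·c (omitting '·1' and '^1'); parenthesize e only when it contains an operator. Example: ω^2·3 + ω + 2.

ω^ω + ω

(0) 7|_2 = 2^2 + 2 + 1 ↦ 3^3 + 3 + 1|_3 = 31 ⇒ 30
(1) 30|_3 = 3^3 + 3 ↦ 4^4 + 4|_4 = 260 ⇒ 259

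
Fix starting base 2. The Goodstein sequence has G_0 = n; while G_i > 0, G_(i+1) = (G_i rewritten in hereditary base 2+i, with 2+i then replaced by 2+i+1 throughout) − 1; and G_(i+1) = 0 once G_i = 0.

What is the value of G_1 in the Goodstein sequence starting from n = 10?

step 0: 10 = 2^(2 + 1) + 2; sub 3 for 2: 3^(3 + 1) + 3; = 84; G_1 = 84−1 = 83
step 1: 83 = 3^(3 + 1) + 2; sub 4 for 3: 4^(4 + 1) + 2; = 1026; G_2 = 1026−1 = 1025

83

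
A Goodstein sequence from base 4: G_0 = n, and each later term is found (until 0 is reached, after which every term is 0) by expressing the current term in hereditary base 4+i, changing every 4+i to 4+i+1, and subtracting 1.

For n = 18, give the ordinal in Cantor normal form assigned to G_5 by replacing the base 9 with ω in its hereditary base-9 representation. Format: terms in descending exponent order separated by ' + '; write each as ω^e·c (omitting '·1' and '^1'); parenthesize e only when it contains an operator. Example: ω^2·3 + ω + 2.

ω·6 + 4

i=0: 18 = 4^2 + 2 (b=4); 4→5: 5^2 + 2 = 27; 27−1 = 26
i=1: 26 = 5^2 + 1 (b=5); 5→6: 6^2 + 1 = 37; 37−1 = 36
i=2: 36 = 6^2 (b=6); 6→7: 7^2 = 49; 49−1 = 48
i=3: 48 = 6·7 + 6 (b=7); 7→8: 6·8 + 6 = 54; 54−1 = 53
i=4: 53 = 6·8 + 5 (b=8); 8→9: 6·9 + 5 = 59; 59−1 = 58
i=5: 58 = 6·9 + 4 (b=9); 9→10: 6·10 + 4 = 64; 64−1 = 63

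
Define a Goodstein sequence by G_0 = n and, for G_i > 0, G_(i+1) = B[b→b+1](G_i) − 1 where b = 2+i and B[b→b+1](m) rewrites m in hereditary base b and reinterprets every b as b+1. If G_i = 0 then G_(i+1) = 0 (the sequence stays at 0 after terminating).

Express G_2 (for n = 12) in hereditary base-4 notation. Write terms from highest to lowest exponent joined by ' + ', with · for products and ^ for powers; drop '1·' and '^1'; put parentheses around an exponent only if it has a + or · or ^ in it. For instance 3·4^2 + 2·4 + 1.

12 —HB2→ 2^(2 + 1) + 2^2 —bump→ 3^(3 + 1) + 3^3 = 108 —(−1)→ 107
107 —HB3→ 3^(3 + 1) + 2·3^2 + 2·3 + 2 —bump→ 4^(4 + 1) + 2·4^2 + 2·4 + 2 = 1066 —(−1)→ 1065
1065 —HB4→ 4^(4 + 1) + 2·4^2 + 2·4 + 1 —bump→ 5^(5 + 1) + 2·5^2 + 2·5 + 1 = 15686 —(−1)→ 15685

4^(4 + 1) + 2·4^2 + 2·4 + 1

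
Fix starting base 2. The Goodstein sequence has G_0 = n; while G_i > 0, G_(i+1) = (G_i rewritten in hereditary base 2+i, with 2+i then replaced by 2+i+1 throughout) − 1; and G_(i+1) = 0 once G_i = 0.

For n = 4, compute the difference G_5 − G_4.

step 0: 4 = 2^2; sub 3 for 2: 3^3; = 27; G_1 = 27−1 = 26
step 1: 26 = 2·3^2 + 2·3 + 2; sub 4 for 3: 2·4^2 + 2·4 + 2; = 42; G_2 = 42−1 = 41
step 2: 41 = 2·4^2 + 2·4 + 1; sub 5 for 4: 2·5^2 + 2·5 + 1; = 61; G_3 = 61−1 = 60
step 3: 60 = 2·5^2 + 2·5; sub 6 for 5: 2·6^2 + 2·6; = 84; G_4 = 84−1 = 83
step 4: 83 = 2·6^2 + 6 + 5; sub 7 for 6: 2·7^2 + 7 + 5; = 110; G_5 = 110−1 = 109

26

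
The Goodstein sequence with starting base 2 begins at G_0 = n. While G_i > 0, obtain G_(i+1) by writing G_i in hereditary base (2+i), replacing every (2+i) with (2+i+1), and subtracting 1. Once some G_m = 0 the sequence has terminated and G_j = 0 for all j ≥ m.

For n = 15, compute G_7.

3524450280

i=0: 15 = 2^(2 + 1) + 2^2 + 2 + 1 (b=2); 2→3: 3^(3 + 1) + 3^3 + 3 + 1 = 112; 112−1 = 111
i=1: 111 = 3^(3 + 1) + 3^3 + 3 (b=3); 3→4: 4^(4 + 1) + 4^4 + 4 = 1284; 1284−1 = 1283
i=2: 1283 = 4^(4 + 1) + 4^4 + 3 (b=4); 4→5: 5^(5 + 1) + 5^5 + 3 = 18753; 18753−1 = 18752
i=3: 18752 = 5^(5 + 1) + 5^5 + 2 (b=5); 5→6: 6^(6 + 1) + 6^6 + 2 = 326594; 326594−1 = 326593
i=4: 326593 = 6^(6 + 1) + 6^6 + 1 (b=6); 6→7: 7^(7 + 1) + 7^7 + 1 = 6588345; 6588345−1 = 6588344
i=5: 6588344 = 7^(7 + 1) + 7^7 (b=7); 7→8: 8^(8 + 1) + 8^8 = 150994944; 150994944−1 = 150994943
i=6: 150994943 = 8^(8 + 1) + 7·8^7 + 7·8^6 + 7·8^5 + 7·8^4 + 7·8^3 + 7·8^2 + 7·8 + 7 (b=8); 8→9: 9^(9 + 1) + 7·9^7 + 7·9^6 + 7·9^5 + 7·9^4 + 7·9^3 + 7·9^2 + 7·9 + 7 = 3524450281; 3524450281−1 = 3524450280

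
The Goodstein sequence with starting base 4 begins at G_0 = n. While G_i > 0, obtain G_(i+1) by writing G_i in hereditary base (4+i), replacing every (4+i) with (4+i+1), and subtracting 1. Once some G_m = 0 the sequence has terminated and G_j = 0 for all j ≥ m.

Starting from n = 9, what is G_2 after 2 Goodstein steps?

G_0=9  [base 4] 2·4 + 1  →[4↦5]→  2·5 + 1 = 11  −1 ⇒ G_1=10
G_1=10  [base 5] 2·5  →[5↦6]→  2·6 = 12  −1 ⇒ G_2=11
G_2=11  [base 6] 6 + 5  →[6↦7]→  7 + 5 = 12  −1 ⇒ G_3=11

11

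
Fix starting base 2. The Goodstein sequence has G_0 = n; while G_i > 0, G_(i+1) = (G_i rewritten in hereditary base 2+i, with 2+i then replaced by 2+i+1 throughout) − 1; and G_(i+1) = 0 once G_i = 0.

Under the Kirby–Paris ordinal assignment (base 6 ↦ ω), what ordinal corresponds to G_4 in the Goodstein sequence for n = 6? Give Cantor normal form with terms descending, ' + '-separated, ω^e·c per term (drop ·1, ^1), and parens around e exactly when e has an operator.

[0] 6 ≡ 2^2 + 2 (base 2). Lift 3: 30. −1: 29.
[1] 29 ≡ 3^3 + 2 (base 3). Lift 4: 258. −1: 257.
[2] 257 ≡ 4^4 + 1 (base 4). Lift 5: 3126. −1: 3125.
[3] 3125 ≡ 5^5 (base 5). Lift 6: 46656. −1: 46655.
[4] 46655 ≡ 5·6^5 + 5·6^4 + 5·6^3 + 5·6^2 + 5·6 + 5 (base 6). Lift 7: 98040. −1: 98039.

ω^5·5 + ω^4·5 + ω^3·5 + ω^2·5 + ω·5 + 5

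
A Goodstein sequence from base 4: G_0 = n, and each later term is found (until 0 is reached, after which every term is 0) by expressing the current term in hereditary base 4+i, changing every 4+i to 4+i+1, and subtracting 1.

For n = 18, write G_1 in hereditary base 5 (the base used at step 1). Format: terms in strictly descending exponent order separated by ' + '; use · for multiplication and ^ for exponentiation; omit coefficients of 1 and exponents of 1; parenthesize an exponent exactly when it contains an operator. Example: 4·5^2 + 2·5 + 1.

5^2 + 1

step 0: 18 = 4^2 + 2; sub 5 for 4: 5^2 + 2; = 27; G_1 = 27−1 = 26
step 1: 26 = 5^2 + 1; sub 6 for 5: 6^2 + 1; = 37; G_2 = 37−1 = 36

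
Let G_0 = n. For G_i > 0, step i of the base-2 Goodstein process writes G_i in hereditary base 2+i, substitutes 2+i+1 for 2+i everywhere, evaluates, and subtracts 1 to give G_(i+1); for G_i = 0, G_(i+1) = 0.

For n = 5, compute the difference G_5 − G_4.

422

G_0 = 5. HB_2(5) = 2^2 + 1. Bump = 28. G_1 = 27.
G_1 = 27. HB_3(27) = 3^3. Bump = 256. G_2 = 255.
G_2 = 255. HB_4(255) = 3·4^3 + 3·4^2 + 3·4 + 3. Bump = 468. G_3 = 467.
G_3 = 467. HB_5(467) = 3·5^3 + 3·5^2 + 3·5 + 2. Bump = 776. G_4 = 775.
G_4 = 775. HB_6(775) = 3·6^3 + 3·6^2 + 3·6 + 1. Bump = 1198. G_5 = 1197.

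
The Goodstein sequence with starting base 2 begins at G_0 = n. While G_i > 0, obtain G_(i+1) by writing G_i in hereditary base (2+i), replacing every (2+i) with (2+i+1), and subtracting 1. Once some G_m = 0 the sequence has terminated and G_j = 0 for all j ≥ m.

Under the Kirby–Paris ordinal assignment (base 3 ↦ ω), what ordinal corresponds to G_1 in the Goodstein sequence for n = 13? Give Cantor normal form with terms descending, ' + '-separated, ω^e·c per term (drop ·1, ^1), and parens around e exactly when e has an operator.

G_0=13  [base 2] 2^(2 + 1) + 2^2 + 1  →[2↦3]→  3^(3 + 1) + 3^3 + 1 = 109  −1 ⇒ G_1=108
G_1=108  [base 3] 3^(3 + 1) + 3^3  →[3↦4]→  4^(4 + 1) + 4^4 = 1280  −1 ⇒ G_2=1279

ω^(ω + 1) + ω^ω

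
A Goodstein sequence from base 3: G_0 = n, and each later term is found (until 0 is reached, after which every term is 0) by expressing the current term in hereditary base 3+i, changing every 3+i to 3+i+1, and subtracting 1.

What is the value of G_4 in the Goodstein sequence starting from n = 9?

21

i=0: 9 = 3^2 (b=3); 3→4: 4^2 = 16; 16−1 = 15
i=1: 15 = 3·4 + 3 (b=4); 4→5: 3·5 + 3 = 18; 18−1 = 17
i=2: 17 = 3·5 + 2 (b=5); 5→6: 3·6 + 2 = 20; 20−1 = 19
i=3: 19 = 3·6 + 1 (b=6); 6→7: 3·7 + 1 = 22; 22−1 = 21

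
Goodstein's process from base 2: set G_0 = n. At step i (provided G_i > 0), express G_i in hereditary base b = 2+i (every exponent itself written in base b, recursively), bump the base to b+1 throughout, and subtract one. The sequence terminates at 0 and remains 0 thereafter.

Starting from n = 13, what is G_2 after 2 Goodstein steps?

1279

i=0: 13 = 2^(2 + 1) + 2^2 + 1 (b=2); 2→3: 3^(3 + 1) + 3^3 + 1 = 109; 109−1 = 108
i=1: 108 = 3^(3 + 1) + 3^3 (b=3); 3→4: 4^(4 + 1) + 4^4 = 1280; 1280−1 = 1279
i=2: 1279 = 4^(4 + 1) + 3·4^3 + 3·4^2 + 3·4 + 3 (b=4); 4→5: 5^(5 + 1) + 3·5^3 + 3·5^2 + 3·5 + 3 = 16093; 16093−1 = 16092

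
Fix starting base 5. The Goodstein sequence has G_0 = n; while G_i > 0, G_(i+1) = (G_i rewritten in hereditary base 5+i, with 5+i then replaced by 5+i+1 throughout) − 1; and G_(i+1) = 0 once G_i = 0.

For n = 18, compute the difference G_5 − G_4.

base 5: 18 = 3·5 + 3; at 6: 3·6 + 3 = 21; next = 20
base 6: 20 = 3·6 + 2; at 7: 3·7 + 2 = 23; next = 22
base 7: 22 = 3·7 + 1; at 8: 3·8 + 1 = 25; next = 24
base 8: 24 = 3·8; at 9: 3·9 = 27; next = 26
base 9: 26 = 2·9 + 8; at 10: 2·10 + 8 = 28; next = 27

1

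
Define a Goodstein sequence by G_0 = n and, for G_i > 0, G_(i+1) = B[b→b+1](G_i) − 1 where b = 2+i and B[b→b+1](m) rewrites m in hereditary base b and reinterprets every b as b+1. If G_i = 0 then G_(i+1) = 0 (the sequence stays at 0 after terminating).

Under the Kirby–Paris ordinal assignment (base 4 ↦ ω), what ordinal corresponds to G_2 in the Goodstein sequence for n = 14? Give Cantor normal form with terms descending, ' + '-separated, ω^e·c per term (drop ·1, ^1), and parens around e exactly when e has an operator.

ω^(ω + 1) + ω^ω + 1

[0] 14 ≡ 2^(2 + 1) + 2^2 + 2 (base 2). Lift 3: 111. −1: 110.
[1] 110 ≡ 3^(3 + 1) + 3^3 + 2 (base 3). Lift 4: 1282. −1: 1281.
[2] 1281 ≡ 4^(4 + 1) + 4^4 + 1 (base 4). Lift 5: 18751. −1: 18750.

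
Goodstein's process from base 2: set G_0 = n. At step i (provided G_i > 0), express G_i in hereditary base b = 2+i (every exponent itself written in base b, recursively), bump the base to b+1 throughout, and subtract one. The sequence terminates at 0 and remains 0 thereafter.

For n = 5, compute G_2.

(0) 5|_2 = 2^2 + 1 ↦ 3^3 + 1|_3 = 28 ⇒ 27
(1) 27|_3 = 3^3 ↦ 4^4|_4 = 256 ⇒ 255

255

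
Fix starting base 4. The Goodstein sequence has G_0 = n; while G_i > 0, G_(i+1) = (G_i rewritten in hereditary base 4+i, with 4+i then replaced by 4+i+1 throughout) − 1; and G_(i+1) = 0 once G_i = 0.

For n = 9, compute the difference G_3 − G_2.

G_0 = 9. HB_4(9) = 2·4 + 1. Bump = 11. G_1 = 10.
G_1 = 10. HB_5(10) = 2·5. Bump = 12. G_2 = 11.
G_2 = 11. HB_6(11) = 6 + 5. Bump = 12. G_3 = 11.

0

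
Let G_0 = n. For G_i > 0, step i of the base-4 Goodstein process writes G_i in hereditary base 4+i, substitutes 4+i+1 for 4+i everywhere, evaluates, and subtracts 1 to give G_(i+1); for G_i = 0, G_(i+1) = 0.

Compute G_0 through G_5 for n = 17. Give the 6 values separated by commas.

17 —HB4→ 4^2 + 1 —bump→ 5^2 + 1 = 26 —(−1)→ 25
25 —HB5→ 5^2 —bump→ 6^2 = 36 —(−1)→ 35
35 —HB6→ 5·6 + 5 —bump→ 5·7 + 5 = 40 —(−1)→ 39
39 —HB7→ 5·7 + 4 —bump→ 5·8 + 4 = 44 —(−1)→ 43
43 —HB8→ 5·8 + 3 —bump→ 5·9 + 3 = 48 —(−1)→ 47

17, 25, 35, 39, 43, 47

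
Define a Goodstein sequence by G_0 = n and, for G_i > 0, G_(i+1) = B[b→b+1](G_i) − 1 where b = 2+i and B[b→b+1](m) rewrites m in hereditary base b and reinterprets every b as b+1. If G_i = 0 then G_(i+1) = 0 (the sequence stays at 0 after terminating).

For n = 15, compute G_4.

326593

base 2: 15 = 2^(2 + 1) + 2^2 + 2 + 1; at 3: 3^(3 + 1) + 3^3 + 3 + 1 = 112; next = 111
base 3: 111 = 3^(3 + 1) + 3^3 + 3; at 4: 4^(4 + 1) + 4^4 + 4 = 1284; next = 1283
base 4: 1283 = 4^(4 + 1) + 4^4 + 3; at 5: 5^(5 + 1) + 5^5 + 3 = 18753; next = 18752
base 5: 18752 = 5^(5 + 1) + 5^5 + 2; at 6: 6^(6 + 1) + 6^6 + 2 = 326594; next = 326593
base 6: 326593 = 6^(6 + 1) + 6^6 + 1; at 7: 7^(7 + 1) + 7^7 + 1 = 6588345; next = 6588344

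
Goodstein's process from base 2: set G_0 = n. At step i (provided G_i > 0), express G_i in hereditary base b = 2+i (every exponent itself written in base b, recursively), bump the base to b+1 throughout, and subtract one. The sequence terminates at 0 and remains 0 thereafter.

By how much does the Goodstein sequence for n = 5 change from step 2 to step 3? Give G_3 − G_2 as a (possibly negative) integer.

G_0 = 5. HB_2(5) = 2^2 + 1. Bump = 28. G_1 = 27.
G_1 = 27. HB_3(27) = 3^3. Bump = 256. G_2 = 255.
G_2 = 255. HB_4(255) = 3·4^3 + 3·4^2 + 3·4 + 3. Bump = 468. G_3 = 467.

212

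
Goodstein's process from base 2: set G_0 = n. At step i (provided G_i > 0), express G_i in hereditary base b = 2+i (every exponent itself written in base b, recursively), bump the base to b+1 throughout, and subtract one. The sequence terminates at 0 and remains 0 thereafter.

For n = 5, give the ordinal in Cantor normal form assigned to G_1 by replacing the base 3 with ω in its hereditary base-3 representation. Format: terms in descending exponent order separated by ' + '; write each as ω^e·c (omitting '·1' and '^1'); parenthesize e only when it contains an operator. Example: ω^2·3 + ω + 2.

ω^ω

(0) 5|_2 = 2^2 + 1 ↦ 3^3 + 1|_3 = 28 ⇒ 27
(1) 27|_3 = 3^3 ↦ 4^4|_4 = 256 ⇒ 255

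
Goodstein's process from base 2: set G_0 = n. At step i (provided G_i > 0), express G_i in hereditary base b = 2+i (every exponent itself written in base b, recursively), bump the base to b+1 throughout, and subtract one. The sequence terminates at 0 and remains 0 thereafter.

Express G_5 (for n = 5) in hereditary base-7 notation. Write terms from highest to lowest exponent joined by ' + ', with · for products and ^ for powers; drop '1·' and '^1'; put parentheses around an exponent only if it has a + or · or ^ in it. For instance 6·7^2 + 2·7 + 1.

5 —HB2→ 2^2 + 1 —bump→ 3^3 + 1 = 28 —(−1)→ 27
27 —HB3→ 3^3 —bump→ 4^4 = 256 —(−1)→ 255
255 —HB4→ 3·4^3 + 3·4^2 + 3·4 + 3 —bump→ 3·5^3 + 3·5^2 + 3·5 + 3 = 468 —(−1)→ 467
467 —HB5→ 3·5^3 + 3·5^2 + 3·5 + 2 —bump→ 3·6^3 + 3·6^2 + 3·6 + 2 = 776 —(−1)→ 775
775 —HB6→ 3·6^3 + 3·6^2 + 3·6 + 1 —bump→ 3·7^3 + 3·7^2 + 3·7 + 1 = 1198 —(−1)→ 1197
1197 —HB7→ 3·7^3 + 3·7^2 + 3·7 —bump→ 3·8^3 + 3·8^2 + 3·8 = 1752 —(−1)→ 1751

3·7^3 + 3·7^2 + 3·7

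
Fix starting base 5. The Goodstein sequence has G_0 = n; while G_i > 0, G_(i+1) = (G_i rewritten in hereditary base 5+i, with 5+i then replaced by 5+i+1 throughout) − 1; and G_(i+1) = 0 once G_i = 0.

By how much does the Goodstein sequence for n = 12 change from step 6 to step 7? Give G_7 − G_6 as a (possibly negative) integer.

0

G_0 = 12. HB_5(12) = 2·5 + 2. Bump = 14. G_1 = 13.
G_1 = 13. HB_6(13) = 2·6 + 1. Bump = 15. G_2 = 14.
G_2 = 14. HB_7(14) = 2·7. Bump = 16. G_3 = 15.
G_3 = 15. HB_8(15) = 8 + 7. Bump = 16. G_4 = 15.
G_4 = 15. HB_9(15) = 9 + 6. Bump = 16. G_5 = 15.
G_5 = 15. HB_10(15) = 10 + 5. Bump = 16. G_6 = 15.
G_6 = 15. HB_11(15) = 11 + 4. Bump = 16. G_7 = 15.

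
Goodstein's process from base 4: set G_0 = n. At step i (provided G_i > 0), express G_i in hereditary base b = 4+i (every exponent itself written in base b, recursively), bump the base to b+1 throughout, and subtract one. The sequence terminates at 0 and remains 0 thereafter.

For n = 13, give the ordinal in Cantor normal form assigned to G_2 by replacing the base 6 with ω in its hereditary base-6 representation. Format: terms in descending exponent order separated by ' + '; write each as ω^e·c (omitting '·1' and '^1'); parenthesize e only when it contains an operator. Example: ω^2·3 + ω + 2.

ω·2 + 5

13 —HB4→ 3·4 + 1 —bump→ 3·5 + 1 = 16 —(−1)→ 15
15 —HB5→ 3·5 —bump→ 3·6 = 18 —(−1)→ 17
17 —HB6→ 2·6 + 5 —bump→ 2·7 + 5 = 19 —(−1)→ 18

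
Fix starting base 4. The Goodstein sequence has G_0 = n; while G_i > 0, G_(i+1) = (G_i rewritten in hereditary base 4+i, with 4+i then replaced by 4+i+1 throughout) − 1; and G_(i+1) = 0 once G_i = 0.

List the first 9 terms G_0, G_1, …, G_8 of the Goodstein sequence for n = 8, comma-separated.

G_0=8  [base 4] 2·4  →[4↦5]→  2·5 = 10  −1 ⇒ G_1=9
G_1=9  [base 5] 5 + 4  →[5↦6]→  6 + 4 = 10  −1 ⇒ G_2=9
G_2=9  [base 6] 6 + 3  →[6↦7]→  7 + 3 = 10  −1 ⇒ G_3=9
G_3=9  [base 7] 7 + 2  →[7↦8]→  8 + 2 = 10  −1 ⇒ G_4=9
G_4=9  [base 8] 8 + 1  →[8↦9]→  9 + 1 = 10  −1 ⇒ G_5=9
G_5=9  [base 9] 9  →[9↦10]→  10 = 10  −1 ⇒ G_6=9
G_6=9  [base 10] 9  →[10↦11]→  9 = 9  −1 ⇒ G_7=8
G_7=8  [base 11] 8  →[11↦12]→  8 = 8  −1 ⇒ G_8=7

8, 9, 9, 9, 9, 9, 9, 8, 7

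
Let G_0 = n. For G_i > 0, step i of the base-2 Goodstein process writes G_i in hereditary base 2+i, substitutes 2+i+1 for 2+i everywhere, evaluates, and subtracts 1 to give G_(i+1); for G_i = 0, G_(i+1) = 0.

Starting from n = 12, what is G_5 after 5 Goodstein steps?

base 2: 12 = 2^(2 + 1) + 2^2; at 3: 3^(3 + 1) + 3^3 = 108; next = 107
base 3: 107 = 3^(3 + 1) + 2·3^2 + 2·3 + 2; at 4: 4^(4 + 1) + 2·4^2 + 2·4 + 2 = 1066; next = 1065
base 4: 1065 = 4^(4 + 1) + 2·4^2 + 2·4 + 1; at 5: 5^(5 + 1) + 2·5^2 + 2·5 + 1 = 15686; next = 15685
base 5: 15685 = 5^(5 + 1) + 2·5^2 + 2·5; at 6: 6^(6 + 1) + 2·6^2 + 2·6 = 280020; next = 280019
base 6: 280019 = 6^(6 + 1) + 2·6^2 + 6 + 5; at 7: 7^(7 + 1) + 2·7^2 + 7 + 5 = 5764911; next = 5764910
base 7: 5764910 = 7^(7 + 1) + 2·7^2 + 7 + 4; at 8: 8^(8 + 1) + 2·8^2 + 8 + 4 = 134217868; next = 134217867

5764910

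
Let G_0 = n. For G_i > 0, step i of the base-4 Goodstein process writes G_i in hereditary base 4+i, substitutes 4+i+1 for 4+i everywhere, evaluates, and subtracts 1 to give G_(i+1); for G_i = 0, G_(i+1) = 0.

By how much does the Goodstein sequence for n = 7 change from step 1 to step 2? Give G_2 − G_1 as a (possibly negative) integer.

0

G_0=7  [base 4] 4 + 3  →[4↦5]→  5 + 3 = 8  −1 ⇒ G_1=7
G_1=7  [base 5] 5 + 2  →[5↦6]→  6 + 2 = 8  −1 ⇒ G_2=7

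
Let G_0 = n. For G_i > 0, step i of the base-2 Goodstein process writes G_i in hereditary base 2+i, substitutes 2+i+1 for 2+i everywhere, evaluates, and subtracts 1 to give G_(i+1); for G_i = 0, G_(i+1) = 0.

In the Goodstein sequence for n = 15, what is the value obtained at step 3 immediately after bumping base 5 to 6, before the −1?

15 —HB2→ 2^(2 + 1) + 2^2 + 2 + 1 —bump→ 3^(3 + 1) + 3^3 + 3 + 1 = 112 —(−1)→ 111
111 —HB3→ 3^(3 + 1) + 3^3 + 3 —bump→ 4^(4 + 1) + 4^4 + 4 = 1284 —(−1)→ 1283
1283 —HB4→ 4^(4 + 1) + 4^4 + 3 —bump→ 5^(5 + 1) + 5^5 + 3 = 18753 —(−1)→ 18752
18752 —HB5→ 5^(5 + 1) + 5^5 + 2 —bump→ 6^(6 + 1) + 6^6 + 2 = 326594 —(−1)→ 326593

326594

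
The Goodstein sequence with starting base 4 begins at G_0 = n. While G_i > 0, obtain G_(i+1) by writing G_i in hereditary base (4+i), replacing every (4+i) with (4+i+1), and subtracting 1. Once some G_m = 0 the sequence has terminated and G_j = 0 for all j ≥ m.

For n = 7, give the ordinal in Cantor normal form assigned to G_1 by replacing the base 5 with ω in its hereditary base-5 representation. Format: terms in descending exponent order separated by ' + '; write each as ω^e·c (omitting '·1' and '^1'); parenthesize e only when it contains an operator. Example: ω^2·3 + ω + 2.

[0] 7 ≡ 4 + 3 (base 4). Lift 5: 8. −1: 7.
[1] 7 ≡ 5 + 2 (base 5). Lift 6: 8. −1: 7.

ω + 2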